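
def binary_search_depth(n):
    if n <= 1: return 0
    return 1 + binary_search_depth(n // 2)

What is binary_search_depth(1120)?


1120 / 2 = 560
560 / 2 = 280
280 / 2 = 140
140 / 2 = 70
70 / 2 = 35
35 / 2 = 17
17 / 2 = 8
8 / 2 = 4
4 / 2 = 2
2 / 2 = 1
Reached 1 after 10 halvings

10


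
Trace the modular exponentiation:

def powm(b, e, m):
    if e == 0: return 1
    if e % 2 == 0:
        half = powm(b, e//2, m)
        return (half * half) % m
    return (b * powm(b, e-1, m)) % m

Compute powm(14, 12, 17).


powm(14, 12, 17): e is even, compute powm(14, 6, 17)
  powm(14, 6, 17): e is even, compute powm(14, 3, 17)
    powm(14, 3, 17): e is odd, compute powm(14, 2, 17)
      powm(14, 2, 17): e is even, compute powm(14, 1, 17)
        powm(14, 1, 17): e is odd, compute powm(14, 0, 17)
          powm(14, 0, 17) = 1
        (14 * 1) % 17 = 14
      half=14, (14*14) % 17 = 9
    (14 * 9) % 17 = 7
  half=7, (7*7) % 17 = 15
half=15, (15*15) % 17 = 4

4


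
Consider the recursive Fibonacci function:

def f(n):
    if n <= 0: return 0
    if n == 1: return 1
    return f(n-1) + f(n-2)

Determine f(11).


Computing f(11) bottom-up:
f(0) = 0
f(1) = 1
f(2) = f(1) + f(0) = 1 + 0 = 1
f(3) = f(2) + f(1) = 1 + 1 = 2
f(4) = f(3) + f(2) = 2 + 1 = 3
f(5) = f(4) + f(3) = 3 + 2 = 5
f(6) = f(5) + f(4) = 5 + 3 = 8
f(7) = f(6) + f(5) = 8 + 5 = 13
f(8) = f(7) + f(6) = 13 + 8 = 21
f(9) = f(8) + f(7) = 21 + 13 = 34
f(10) = f(9) + f(8) = 34 + 21 = 55
f(11) = f(10) + f(9) = 55 + 34 = 89

89


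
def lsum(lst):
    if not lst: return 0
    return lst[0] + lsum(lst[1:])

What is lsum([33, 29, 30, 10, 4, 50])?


lsum([33, 29, 30, 10, 4, 50]) = 33 + lsum([29, 30, 10, 4, 50])
lsum([29, 30, 10, 4, 50]) = 29 + lsum([30, 10, 4, 50])
lsum([30, 10, 4, 50]) = 30 + lsum([10, 4, 50])
lsum([10, 4, 50]) = 10 + lsum([4, 50])
lsum([4, 50]) = 4 + lsum([50])
lsum([50]) = 50 + lsum([])
lsum([]) = 0  (base case)
Total: 33 + 29 + 30 + 10 + 4 + 50 + 0 = 156

156


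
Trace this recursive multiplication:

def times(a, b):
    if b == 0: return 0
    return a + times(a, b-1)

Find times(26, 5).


times(26, 5) = 26 + times(26, 4)
times(26, 4) = 26 + times(26, 3)
times(26, 3) = 26 + times(26, 2)
times(26, 2) = 26 + times(26, 1)
times(26, 1) = 26 + times(26, 0)
times(26, 0) = 0  (base case)
Total: 26 + 26 + 26 + 26 + 26 + 0 = 130

130


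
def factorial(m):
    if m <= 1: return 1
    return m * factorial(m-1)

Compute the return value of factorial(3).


factorial(3)
= 3 * factorial(2)
= 3 * 2 * factorial(1)
= 3 * 2 * 1
= 6

6


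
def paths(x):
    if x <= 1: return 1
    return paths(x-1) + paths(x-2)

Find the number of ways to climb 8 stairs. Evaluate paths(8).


Building up from base cases:
paths(0) = 1
paths(1) = 1
paths(2) = paths(1) + paths(0) = 1 + 1 = 2
paths(3) = paths(2) + paths(1) = 2 + 1 = 3
paths(4) = paths(3) + paths(2) = 3 + 2 = 5
paths(5) = paths(4) + paths(3) = 5 + 3 = 8
paths(6) = paths(5) + paths(4) = 8 + 5 = 13
paths(7) = paths(6) + paths(5) = 13 + 8 = 21
paths(8) = paths(7) + paths(6) = 21 + 13 = 34

34


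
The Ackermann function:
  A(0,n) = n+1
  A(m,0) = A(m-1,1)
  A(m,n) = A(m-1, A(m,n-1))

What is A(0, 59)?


A(0, 59) = 60
Result: A(0, 59) = 60

60


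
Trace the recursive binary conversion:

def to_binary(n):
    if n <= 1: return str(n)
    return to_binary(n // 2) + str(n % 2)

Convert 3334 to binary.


to_binary(3334) = to_binary(1667) + '0'
to_binary(1667) = to_binary(833) + '1'
to_binary(833) = to_binary(416) + '1'
to_binary(416) = to_binary(208) + '0'
to_binary(208) = to_binary(104) + '0'
to_binary(104) = to_binary(52) + '0'
to_binary(52) = to_binary(26) + '0'
to_binary(26) = to_binary(13) + '0'
to_binary(13) = to_binary(6) + '1'
to_binary(6) = to_binary(3) + '0'
to_binary(3) = to_binary(1) + '1'
to_binary(1) = '1'  (base case)
Concatenating: '1' + '1' + '0' + '1' + '0' + '0' + '0' + '0' + '0' + '1' + '1' + '0' = '110100000110'

110100000110


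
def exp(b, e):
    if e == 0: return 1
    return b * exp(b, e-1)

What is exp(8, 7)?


exp(8, 7)
= 8 * exp(8, 6)
= 8 * 8 * exp(8, 5)
= 8 * 8 * 8 * exp(8, 4)
= 8 * 8 * 8 * 8 * exp(8, 3)
= 8 * 8 * 8 * 8 * 8 * exp(8, 2)
= 8 * 8 * 8 * 8 * 8 * 8 * exp(8, 1)
= 8 * 8 * 8 * 8 * 8 * 8 * 8 * exp(8, 0)
= 8 * 8 * 8 * 8 * 8 * 8 * 8 * 1
= 2097152

2097152


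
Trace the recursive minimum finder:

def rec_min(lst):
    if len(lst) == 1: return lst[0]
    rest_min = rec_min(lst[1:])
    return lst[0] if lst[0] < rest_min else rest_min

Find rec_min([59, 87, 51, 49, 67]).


rec_min([59, 87, 51, 49, 67]): compare 59 with rec_min([87, 51, 49, 67])
rec_min([87, 51, 49, 67]): compare 87 with rec_min([51, 49, 67])
rec_min([51, 49, 67]): compare 51 with rec_min([49, 67])
rec_min([49, 67]): compare 49 with rec_min([67])
rec_min([67]) = 67  (base case)
Compare 49 with 67 -> 49
Compare 51 with 49 -> 49
Compare 87 with 49 -> 49
Compare 59 with 49 -> 49

49


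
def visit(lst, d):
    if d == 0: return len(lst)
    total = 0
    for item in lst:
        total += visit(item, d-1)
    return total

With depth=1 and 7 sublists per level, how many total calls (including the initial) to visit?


At depth 0 (root): 1 call
At depth 1: each of 1 parents calls visit on 7 children = 7 calls
Total: 1 + 7 = 8

8


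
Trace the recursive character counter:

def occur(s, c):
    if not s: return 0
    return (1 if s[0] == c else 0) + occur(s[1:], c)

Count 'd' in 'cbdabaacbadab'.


s[0]='c' != 'd' -> 0
s[0]='b' != 'd' -> 0
s[0]='d' == 'd' -> 1
s[0]='a' != 'd' -> 0
s[0]='b' != 'd' -> 0
s[0]='a' != 'd' -> 0
s[0]='a' != 'd' -> 0
s[0]='c' != 'd' -> 0
s[0]='b' != 'd' -> 0
s[0]='a' != 'd' -> 0
s[0]='d' == 'd' -> 1
s[0]='a' != 'd' -> 0
s[0]='b' != 'd' -> 0
Sum: 0 + 0 + 1 + 0 + 0 + 0 + 0 + 0 + 0 + 0 + 1 + 0 + 0 = 2

2


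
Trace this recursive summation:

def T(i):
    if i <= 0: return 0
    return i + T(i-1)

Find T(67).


T(67)
= 67 + 66 + 65 + 64 + 63 + 62 + 61 + 60 + 59 + 58 + 57 + 56 + 55 + 54 + 53 + 52 + 51 + 50 + 49 + 48 + 47 + 46 + 45 + 44 + 43 + 42 + 41 + 40 + 39 + 38 + 37 + 36 + 35 + 34 + 33 + 32 + 31 + 30 + 29 + 28 + 27 + 26 + 25 + 24 + 23 + 22 + 21 + 20 + 19 + 18 + 17 + 16 + 15 + 14 + 13 + 12 + 11 + 10 + 9 + 8 + 7 + 6 + 5 + 4 + 3 + 2 + 1 + T(0)
= 67 + 66 + 65 + 64 + 63 + 62 + 61 + 60 + 59 + 58 + 57 + 56 + 55 + 54 + 53 + 52 + 51 + 50 + 49 + 48 + 47 + 46 + 45 + 44 + 43 + 42 + 41 + 40 + 39 + 38 + 37 + 36 + 35 + 34 + 33 + 32 + 31 + 30 + 29 + 28 + 27 + 26 + 25 + 24 + 23 + 22 + 21 + 20 + 19 + 18 + 17 + 16 + 15 + 14 + 13 + 12 + 11 + 10 + 9 + 8 + 7 + 6 + 5 + 4 + 3 + 2 + 1 + 0
= 2278

2278


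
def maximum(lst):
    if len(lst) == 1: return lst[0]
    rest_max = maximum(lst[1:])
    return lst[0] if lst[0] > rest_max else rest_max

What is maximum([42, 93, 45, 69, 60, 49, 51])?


maximum([42, 93, 45, 69, 60, 49, 51]): compare 42 with maximum([93, 45, 69, 60, 49, 51])
maximum([93, 45, 69, 60, 49, 51]): compare 93 with maximum([45, 69, 60, 49, 51])
maximum([45, 69, 60, 49, 51]): compare 45 with maximum([69, 60, 49, 51])
maximum([69, 60, 49, 51]): compare 69 with maximum([60, 49, 51])
maximum([60, 49, 51]): compare 60 with maximum([49, 51])
maximum([49, 51]): compare 49 with maximum([51])
maximum([51]) = 51  (base case)
Compare 49 with 51 -> 51
Compare 60 with 51 -> 60
Compare 69 with 60 -> 69
Compare 45 with 69 -> 69
Compare 93 with 69 -> 93
Compare 42 with 93 -> 93

93


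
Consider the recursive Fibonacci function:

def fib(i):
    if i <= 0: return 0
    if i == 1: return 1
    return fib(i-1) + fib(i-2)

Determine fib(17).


Computing fib(17) bottom-up:
fib(0) = 0
fib(1) = 1
fib(2) = fib(1) + fib(0) = 1 + 0 = 1
fib(3) = fib(2) + fib(1) = 1 + 1 = 2
fib(4) = fib(3) + fib(2) = 2 + 1 = 3
fib(5) = fib(4) + fib(3) = 3 + 2 = 5
fib(6) = fib(5) + fib(4) = 5 + 3 = 8
fib(7) = fib(6) + fib(5) = 8 + 5 = 13
fib(8) = fib(7) + fib(6) = 13 + 8 = 21
fib(9) = fib(8) + fib(7) = 21 + 13 = 34
fib(10) = fib(9) + fib(8) = 34 + 21 = 55
fib(11) = fib(10) + fib(9) = 55 + 34 = 89
fib(12) = fib(11) + fib(10) = 89 + 55 = 144
fib(13) = fib(12) + fib(11) = 144 + 89 = 233
fib(14) = fib(13) + fib(12) = 233 + 144 = 377
fib(15) = fib(14) + fib(13) = 377 + 233 = 610
fib(16) = fib(15) + fib(14) = 610 + 377 = 987
fib(17) = fib(16) + fib(15) = 987 + 610 = 1597

1597


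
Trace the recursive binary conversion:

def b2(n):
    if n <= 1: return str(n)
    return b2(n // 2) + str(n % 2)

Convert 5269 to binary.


b2(5269) = b2(2634) + '1'
b2(2634) = b2(1317) + '0'
b2(1317) = b2(658) + '1'
b2(658) = b2(329) + '0'
b2(329) = b2(164) + '1'
b2(164) = b2(82) + '0'
b2(82) = b2(41) + '0'
b2(41) = b2(20) + '1'
b2(20) = b2(10) + '0'
b2(10) = b2(5) + '0'
b2(5) = b2(2) + '1'
b2(2) = b2(1) + '0'
b2(1) = '1'  (base case)
Concatenating: '1' + '0' + '1' + '0' + '0' + '1' + '0' + '0' + '1' + '0' + '1' + '0' + '1' = '1010010010101'

1010010010101


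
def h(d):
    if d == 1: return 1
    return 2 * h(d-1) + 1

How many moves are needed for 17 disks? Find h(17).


h(17) = 2 * h(16) + 1
h(16) = 2 * h(15) + 1
h(15) = 2 * h(14) + 1
h(14) = 2 * h(13) + 1
h(13) = 2 * h(12) + 1
h(12) = 2 * h(11) + 1
h(11) = 2 * h(10) + 1
h(10) = 2 * h(9) + 1
h(9) = 2 * h(8) + 1
h(8) = 2 * h(7) + 1
h(7) = 2 * h(6) + 1
h(6) = 2 * h(5) + 1
h(5) = 2 * h(4) + 1
h(4) = 2 * h(3) + 1
h(3) = 2 * h(2) + 1
h(2) = 2 * h(1) + 1
h(1) = 1  (base case)
h(2) = 2 * 1 + 1 = 3
h(3) = 2 * 3 + 1 = 7
h(4) = 2 * 7 + 1 = 15
h(5) = 2 * 15 + 1 = 31
h(6) = 2 * 31 + 1 = 63
h(7) = 2 * 63 + 1 = 127
h(8) = 2 * 127 + 1 = 255
h(9) = 2 * 255 + 1 = 511
h(10) = 2 * 511 + 1 = 1023
h(11) = 2 * 1023 + 1 = 2047
h(12) = 2 * 2047 + 1 = 4095
h(13) = 2 * 4095 + 1 = 8191
h(14) = 2 * 8191 + 1 = 16383
h(15) = 2 * 16383 + 1 = 32767
h(16) = 2 * 32767 + 1 = 65535
h(17) = 2 * 65535 + 1 = 131071

131071


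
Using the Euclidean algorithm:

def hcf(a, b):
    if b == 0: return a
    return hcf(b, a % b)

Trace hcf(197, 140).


hcf(197, 140) = hcf(140, 57)
hcf(140, 57) = hcf(57, 26)
hcf(57, 26) = hcf(26, 5)
hcf(26, 5) = hcf(5, 1)
hcf(5, 1) = hcf(1, 0)
hcf(1, 0) = 1  (base case)

1


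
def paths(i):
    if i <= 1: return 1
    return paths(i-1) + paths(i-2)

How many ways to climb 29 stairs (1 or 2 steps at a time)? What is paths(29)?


Building up from base cases:
paths(0) = 1
paths(1) = 1
paths(2) = paths(1) + paths(0) = 1 + 1 = 2
paths(3) = paths(2) + paths(1) = 2 + 1 = 3
paths(4) = paths(3) + paths(2) = 3 + 2 = 5
paths(5) = paths(4) + paths(3) = 5 + 3 = 8
paths(6) = paths(5) + paths(4) = 8 + 5 = 13
paths(7) = paths(6) + paths(5) = 13 + 8 = 21
paths(8) = paths(7) + paths(6) = 21 + 13 = 34
paths(9) = paths(8) + paths(7) = 34 + 21 = 55
paths(10) = paths(9) + paths(8) = 55 + 34 = 89
paths(11) = paths(10) + paths(9) = 89 + 55 = 144
paths(12) = paths(11) + paths(10) = 144 + 89 = 233
paths(13) = paths(12) + paths(11) = 233 + 144 = 377
paths(14) = paths(13) + paths(12) = 377 + 233 = 610
paths(15) = paths(14) + paths(13) = 610 + 377 = 987
paths(16) = paths(15) + paths(14) = 987 + 610 = 1597
paths(17) = paths(16) + paths(15) = 1597 + 987 = 2584
paths(18) = paths(17) + paths(16) = 2584 + 1597 = 4181
paths(19) = paths(18) + paths(17) = 4181 + 2584 = 6765
paths(20) = paths(19) + paths(18) = 6765 + 4181 = 10946
paths(21) = paths(20) + paths(19) = 10946 + 6765 = 17711
paths(22) = paths(21) + paths(20) = 17711 + 10946 = 28657
paths(23) = paths(22) + paths(21) = 28657 + 17711 = 46368
paths(24) = paths(23) + paths(22) = 46368 + 28657 = 75025
paths(25) = paths(24) + paths(23) = 75025 + 46368 = 121393
paths(26) = paths(25) + paths(24) = 121393 + 75025 = 196418
paths(27) = paths(26) + paths(25) = 196418 + 121393 = 317811
paths(28) = paths(27) + paths(26) = 317811 + 196418 = 514229
paths(29) = paths(28) + paths(27) = 514229 + 317811 = 832040

832040


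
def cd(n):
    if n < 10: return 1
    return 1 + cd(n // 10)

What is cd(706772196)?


cd(706772196) = 1 + cd(70677219)
cd(70677219) = 1 + cd(7067721)
cd(7067721) = 1 + cd(706772)
cd(706772) = 1 + cd(70677)
cd(70677) = 1 + cd(7067)
cd(7067) = 1 + cd(706)
cd(706) = 1 + cd(70)
cd(70) = 1 + cd(7)
cd(7) = 1  (base case: 7 < 10)
Unwinding: 1 + 1 + 1 + 1 + 1 + 1 + 1 + 1 + 1 = 9

9


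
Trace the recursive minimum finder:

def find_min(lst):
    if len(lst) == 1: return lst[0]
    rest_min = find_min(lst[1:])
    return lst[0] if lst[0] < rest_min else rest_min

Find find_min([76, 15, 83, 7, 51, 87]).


find_min([76, 15, 83, 7, 51, 87]): compare 76 with find_min([15, 83, 7, 51, 87])
find_min([15, 83, 7, 51, 87]): compare 15 with find_min([83, 7, 51, 87])
find_min([83, 7, 51, 87]): compare 83 with find_min([7, 51, 87])
find_min([7, 51, 87]): compare 7 with find_min([51, 87])
find_min([51, 87]): compare 51 with find_min([87])
find_min([87]) = 87  (base case)
Compare 51 with 87 -> 51
Compare 7 with 51 -> 7
Compare 83 with 7 -> 7
Compare 15 with 7 -> 7
Compare 76 with 7 -> 7

7


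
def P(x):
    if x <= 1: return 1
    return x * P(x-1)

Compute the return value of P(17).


P(17)
= 17 * P(16)
= 17 * 16 * P(15)
= 17 * 16 * 15 * P(14)
= 17 * 16 * 15 * 14 * P(13)
= 17 * 16 * 15 * 14 * 13 * P(12)
= 17 * 16 * 15 * 14 * 13 * 12 * P(11)
= 17 * 16 * 15 * 14 * 13 * 12 * 11 * P(10)
= 17 * 16 * 15 * 14 * 13 * 12 * 11 * 10 * P(9)
= 17 * 16 * 15 * 14 * 13 * 12 * 11 * 10 * 9 * P(8)
= 17 * 16 * 15 * 14 * 13 * 12 * 11 * 10 * 9 * 8 * P(7)
= 17 * 16 * 15 * 14 * 13 * 12 * 11 * 10 * 9 * 8 * 7 * P(6)
= 17 * 16 * 15 * 14 * 13 * 12 * 11 * 10 * 9 * 8 * 7 * 6 * P(5)
= 17 * 16 * 15 * 14 * 13 * 12 * 11 * 10 * 9 * 8 * 7 * 6 * 5 * P(4)
= 17 * 16 * 15 * 14 * 13 * 12 * 11 * 10 * 9 * 8 * 7 * 6 * 5 * 4 * P(3)
= 17 * 16 * 15 * 14 * 13 * 12 * 11 * 10 * 9 * 8 * 7 * 6 * 5 * 4 * 3 * P(2)
= 17 * 16 * 15 * 14 * 13 * 12 * 11 * 10 * 9 * 8 * 7 * 6 * 5 * 4 * 3 * 2 * P(1)
= 17 * 16 * 15 * 14 * 13 * 12 * 11 * 10 * 9 * 8 * 7 * 6 * 5 * 4 * 3 * 2 * 1
= 355687428096000

355687428096000


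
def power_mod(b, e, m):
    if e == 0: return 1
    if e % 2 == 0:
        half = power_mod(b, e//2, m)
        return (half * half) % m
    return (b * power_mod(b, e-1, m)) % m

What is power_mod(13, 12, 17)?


power_mod(13, 12, 17): e is even, compute power_mod(13, 6, 17)
  power_mod(13, 6, 17): e is even, compute power_mod(13, 3, 17)
    power_mod(13, 3, 17): e is odd, compute power_mod(13, 2, 17)
      power_mod(13, 2, 17): e is even, compute power_mod(13, 1, 17)
        power_mod(13, 1, 17): e is odd, compute power_mod(13, 0, 17)
          power_mod(13, 0, 17) = 1
        (13 * 1) % 17 = 13
      half=13, (13*13) % 17 = 16
    (13 * 16) % 17 = 4
  half=4, (4*4) % 17 = 16
half=16, (16*16) % 17 = 1

1


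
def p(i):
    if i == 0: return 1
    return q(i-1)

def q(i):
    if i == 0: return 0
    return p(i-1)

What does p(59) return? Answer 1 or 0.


p(59) = q(58)
q(58) = p(57)
p(57) = q(56)
q(56) = p(55)
p(55) = q(54)
q(54) = p(53)
p(53) = q(52)
q(52) = p(51)
p(51) = q(50)
q(50) = p(49)
p(49) = q(48)
q(48) = p(47)
p(47) = q(46)
q(46) = p(45)
p(45) = q(44)
q(44) = p(43)
p(43) = q(42)
q(42) = p(41)
p(41) = q(40)
q(40) = p(39)
p(39) = q(38)
q(38) = p(37)
p(37) = q(36)
q(36) = p(35)
p(35) = q(34)
q(34) = p(33)
p(33) = q(32)
q(32) = p(31)
p(31) = q(30)
q(30) = p(29)
p(29) = q(28)
q(28) = p(27)
p(27) = q(26)
q(26) = p(25)
p(25) = q(24)
q(24) = p(23)
p(23) = q(22)
q(22) = p(21)
p(21) = q(20)
q(20) = p(19)
p(19) = q(18)
q(18) = p(17)
p(17) = q(16)
q(16) = p(15)
p(15) = q(14)
q(14) = p(13)
p(13) = q(12)
q(12) = p(11)
p(11) = q(10)
q(10) = p(9)
p(9) = q(8)
q(8) = p(7)
p(7) = q(6)
q(6) = p(5)
p(5) = q(4)
q(4) = p(3)
p(3) = q(2)
q(2) = p(1)
p(1) = q(0)
q(0) = 0  (base case)
Result: 0

0


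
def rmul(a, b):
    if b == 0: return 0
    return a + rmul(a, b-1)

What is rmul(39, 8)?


rmul(39, 8) = 39 + rmul(39, 7)
rmul(39, 7) = 39 + rmul(39, 6)
rmul(39, 6) = 39 + rmul(39, 5)
rmul(39, 5) = 39 + rmul(39, 4)
rmul(39, 4) = 39 + rmul(39, 3)
rmul(39, 3) = 39 + rmul(39, 2)
rmul(39, 2) = 39 + rmul(39, 1)
rmul(39, 1) = 39 + rmul(39, 0)
rmul(39, 0) = 0  (base case)
Total: 39 + 39 + 39 + 39 + 39 + 39 + 39 + 39 + 0 = 312

312


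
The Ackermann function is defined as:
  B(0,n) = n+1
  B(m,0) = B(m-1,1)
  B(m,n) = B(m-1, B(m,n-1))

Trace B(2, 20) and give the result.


B(2, 20) = B(1, B(2, 19))
  B(2, 19) = B(1, B(2, 18))
    B(2, 18) = B(1, B(2, 17))
      B(2, 17) = B(1, B(2, 16))
        B(2, 16) = B(1, B(2, 15))
          B(2, 15) = B(1, B(2, 14))
          B(2, 14) = B(1, B(2, 13))
          B(2, 13) = B(1, B(2, 12))
          B(2, 12) = B(1, B(2, 11))
          B(2, 11) = B(1, B(2, 10))
          B(2, 10) = B(1, B(2, 9))
          B(2, 9) = B(1, B(2, 8))
          B(2, 8) = B(1, B(2, 7))
          B(2, 7) = B(1, B(2, 6))
          B(2, 6) = B(1, B(2, 5))
          B(2, 5) = B(1, B(2, 4))
          B(2, 4) = B(1, B(2, 3))
          B(2, 3) = B(1, B(2, 2))
          B(2, 2) = B(1, B(2, 1))
          B(2, 1) = B(1, B(2, 0))
          B(2, 0) = B(1, 1)
          B(1, 1) = B(0, B(1, 0))
          B(1, 0) = B(0, 1)
          B(0, 1) = 2
            = B(0, 2)
... (trace truncated)
Result: B(2, 20) = 43

43


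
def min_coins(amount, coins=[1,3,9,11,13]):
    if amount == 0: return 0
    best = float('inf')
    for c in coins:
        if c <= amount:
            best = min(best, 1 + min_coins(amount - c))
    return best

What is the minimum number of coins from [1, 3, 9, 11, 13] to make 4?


Building up with DP:
min_coins(0) = 0
min_coins(1) = min(1+min_coins(0)=1+0=1) = 1
min_coins(2) = min(1+min_coins(1)=1+1=2) = 2
min_coins(3) = min(1+min_coins(2)=1+2=3, 1+min_coins(0)=1+0=1) = 1
min_coins(4) = min(1+min_coins(3)=1+1=2, 1+min_coins(1)=1+1=2) = 2

2


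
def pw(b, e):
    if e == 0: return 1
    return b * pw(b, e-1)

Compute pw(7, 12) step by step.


pw(7, 12)
= 7 * pw(7, 11)
= 7 * 7 * pw(7, 10)
= 7 * 7 * 7 * pw(7, 9)
= 7 * 7 * 7 * 7 * pw(7, 8)
= 7 * 7 * 7 * 7 * 7 * pw(7, 7)
= 7 * 7 * 7 * 7 * 7 * 7 * pw(7, 6)
= 7 * 7 * 7 * 7 * 7 * 7 * 7 * pw(7, 5)
= 7 * 7 * 7 * 7 * 7 * 7 * 7 * 7 * pw(7, 4)
= 7 * 7 * 7 * 7 * 7 * 7 * 7 * 7 * 7 * pw(7, 3)
= 7 * 7 * 7 * 7 * 7 * 7 * 7 * 7 * 7 * 7 * pw(7, 2)
= 7 * 7 * 7 * 7 * 7 * 7 * 7 * 7 * 7 * 7 * 7 * pw(7, 1)
= 7 * 7 * 7 * 7 * 7 * 7 * 7 * 7 * 7 * 7 * 7 * 7 * pw(7, 0)
= 7 * 7 * 7 * 7 * 7 * 7 * 7 * 7 * 7 * 7 * 7 * 7 * 1
= 13841287201

13841287201


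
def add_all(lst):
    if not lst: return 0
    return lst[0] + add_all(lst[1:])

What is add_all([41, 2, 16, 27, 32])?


add_all([41, 2, 16, 27, 32]) = 41 + add_all([2, 16, 27, 32])
add_all([2, 16, 27, 32]) = 2 + add_all([16, 27, 32])
add_all([16, 27, 32]) = 16 + add_all([27, 32])
add_all([27, 32]) = 27 + add_all([32])
add_all([32]) = 32 + add_all([])
add_all([]) = 0  (base case)
Total: 41 + 2 + 16 + 27 + 32 + 0 = 118

118


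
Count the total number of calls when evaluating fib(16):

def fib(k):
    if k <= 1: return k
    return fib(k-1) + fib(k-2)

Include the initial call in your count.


Let C(n) = total calls for fib(n)
C(0) = 1, C(1) = 1
C(2) = 1 + C(1) + C(0) = 1 + 1 + 1 = 3
C(3) = 1 + C(2) + C(1) = 1 + 3 + 1 = 5
C(4) = 1 + C(3) + C(2) = 1 + 5 + 3 = 9
C(5) = 1 + C(4) + C(3) = 1 + 9 + 5 = 15
C(6) = 1 + C(5) + C(4) = 1 + 15 + 9 = 25
C(7) = 1 + C(6) + C(5) = 1 + 25 + 15 = 41
C(8) = 1 + C(7) + C(6) = 1 + 41 + 25 = 67
C(9) = 1 + C(8) + C(7) = 1 + 67 + 41 = 109
C(10) = 1 + C(9) + C(8) = 1 + 109 + 67 = 177
C(11) = 1 + C(10) + C(9) = 1 + 177 + 109 = 287
C(12) = 1 + C(11) + C(10) = 1 + 287 + 177 = 465
C(13) = 1 + C(12) + C(11) = 1 + 465 + 287 = 753
C(14) = 1 + C(13) + C(12) = 1 + 753 + 465 = 1219
C(15) = 1 + C(14) + C(13) = 1 + 1219 + 753 = 1973
C(16) = 1 + C(15) + C(14) = 1 + 1973 + 1219 = 3193

3193


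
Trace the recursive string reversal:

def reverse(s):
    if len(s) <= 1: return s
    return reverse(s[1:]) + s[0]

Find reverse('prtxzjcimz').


reverse('prtxzjcimz') = reverse('rtxzjcimz') + 'p'
reverse('rtxzjcimz') = reverse('txzjcimz') + 'r'
reverse('txzjcimz') = reverse('xzjcimz') + 't'
reverse('xzjcimz') = reverse('zjcimz') + 'x'
reverse('zjcimz') = reverse('jcimz') + 'z'
reverse('jcimz') = reverse('cimz') + 'j'
reverse('cimz') = reverse('imz') + 'c'
reverse('imz') = reverse('mz') + 'i'
reverse('mz') = reverse('z') + 'm'
reverse('z') = 'z'  (base case)
Concatenating: 'z' + 'm' + 'i' + 'c' + 'j' + 'z' + 'x' + 't' + 'r' + 'p' = 'zmicjzxtrp'

zmicjzxtrp


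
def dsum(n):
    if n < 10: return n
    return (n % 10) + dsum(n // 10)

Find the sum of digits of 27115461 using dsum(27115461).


dsum(27115461) = 1 + dsum(2711546)
dsum(2711546) = 6 + dsum(271154)
dsum(271154) = 4 + dsum(27115)
dsum(27115) = 5 + dsum(2711)
dsum(2711) = 1 + dsum(271)
dsum(271) = 1 + dsum(27)
dsum(27) = 7 + dsum(2)
dsum(2) = 2  (base case)
Total: 1 + 6 + 4 + 5 + 1 + 1 + 7 + 2 = 27

27


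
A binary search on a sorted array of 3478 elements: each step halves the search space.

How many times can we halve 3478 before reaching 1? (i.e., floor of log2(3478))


3478 / 2 = 1739
1739 / 2 = 869
869 / 2 = 434
434 / 2 = 217
217 / 2 = 108
108 / 2 = 54
54 / 2 = 27
27 / 2 = 13
13 / 2 = 6
6 / 2 = 3
3 / 2 = 1
Reached 1 after 11 halvings

11


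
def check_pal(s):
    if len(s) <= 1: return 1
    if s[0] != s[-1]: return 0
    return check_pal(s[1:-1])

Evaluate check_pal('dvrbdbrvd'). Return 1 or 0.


check_pal('dvrbdbrvd'): s[0]='d' == s[-1]='d' -> check check_pal('vrbdbrv')
check_pal('vrbdbrv'): s[0]='v' == s[-1]='v' -> check check_pal('rbdbr')
check_pal('rbdbr'): s[0]='r' == s[-1]='r' -> check check_pal('bdb')
check_pal('bdb'): s[0]='b' == s[-1]='b' -> check check_pal('d')
check_pal('d'): len <= 1 -> return 1  (base case)
Result: 1 (palindrome)

1


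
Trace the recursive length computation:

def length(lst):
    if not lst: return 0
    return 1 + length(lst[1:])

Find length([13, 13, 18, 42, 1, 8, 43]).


length([13, 13, 18, 42, 1, 8, 43]) = 1 + length([13, 18, 42, 1, 8, 43])
length([13, 18, 42, 1, 8, 43]) = 1 + length([18, 42, 1, 8, 43])
length([18, 42, 1, 8, 43]) = 1 + length([42, 1, 8, 43])
length([42, 1, 8, 43]) = 1 + length([1, 8, 43])
length([1, 8, 43]) = 1 + length([8, 43])
length([8, 43]) = 1 + length([43])
length([43]) = 1 + length([])
length([]) = 0  (base case)
Unwinding: 1 + 1 + 1 + 1 + 1 + 1 + 1 + 0 = 7

7


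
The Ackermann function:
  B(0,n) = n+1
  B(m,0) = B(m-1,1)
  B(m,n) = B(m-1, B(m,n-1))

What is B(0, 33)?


B(0, 33) = 34
Result: B(0, 33) = 34

34


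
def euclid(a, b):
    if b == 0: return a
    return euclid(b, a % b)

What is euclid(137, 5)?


euclid(137, 5) = euclid(5, 2)
euclid(5, 2) = euclid(2, 1)
euclid(2, 1) = euclid(1, 0)
euclid(1, 0) = 1  (base case)

1


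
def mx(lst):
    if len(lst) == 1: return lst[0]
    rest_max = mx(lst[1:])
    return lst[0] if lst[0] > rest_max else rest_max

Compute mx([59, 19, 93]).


mx([59, 19, 93]): compare 59 with mx([19, 93])
mx([19, 93]): compare 19 with mx([93])
mx([93]) = 93  (base case)
Compare 19 with 93 -> 93
Compare 59 with 93 -> 93

93


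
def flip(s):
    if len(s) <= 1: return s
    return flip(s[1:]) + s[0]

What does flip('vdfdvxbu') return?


flip('vdfdvxbu') = flip('dfdvxbu') + 'v'
flip('dfdvxbu') = flip('fdvxbu') + 'd'
flip('fdvxbu') = flip('dvxbu') + 'f'
flip('dvxbu') = flip('vxbu') + 'd'
flip('vxbu') = flip('xbu') + 'v'
flip('xbu') = flip('bu') + 'x'
flip('bu') = flip('u') + 'b'
flip('u') = 'u'  (base case)
Concatenating: 'u' + 'b' + 'x' + 'v' + 'd' + 'f' + 'd' + 'v' = 'ubxvdfdv'

ubxvdfdv


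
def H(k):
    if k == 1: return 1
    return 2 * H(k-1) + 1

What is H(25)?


H(25) = 2 * H(24) + 1
H(24) = 2 * H(23) + 1
H(23) = 2 * H(22) + 1
H(22) = 2 * H(21) + 1
H(21) = 2 * H(20) + 1
H(20) = 2 * H(19) + 1
H(19) = 2 * H(18) + 1
H(18) = 2 * H(17) + 1
H(17) = 2 * H(16) + 1
H(16) = 2 * H(15) + 1
H(15) = 2 * H(14) + 1
H(14) = 2 * H(13) + 1
H(13) = 2 * H(12) + 1
H(12) = 2 * H(11) + 1
H(11) = 2 * H(10) + 1
H(10) = 2 * H(9) + 1
H(9) = 2 * H(8) + 1
H(8) = 2 * H(7) + 1
H(7) = 2 * H(6) + 1
H(6) = 2 * H(5) + 1
H(5) = 2 * H(4) + 1
H(4) = 2 * H(3) + 1
H(3) = 2 * H(2) + 1
H(2) = 2 * H(1) + 1
H(1) = 1  (base case)
H(2) = 2 * 1 + 1 = 3
H(3) = 2 * 3 + 1 = 7
H(4) = 2 * 7 + 1 = 15
H(5) = 2 * 15 + 1 = 31
H(6) = 2 * 31 + 1 = 63
H(7) = 2 * 63 + 1 = 127
H(8) = 2 * 127 + 1 = 255
H(9) = 2 * 255 + 1 = 511
H(10) = 2 * 511 + 1 = 1023
H(11) = 2 * 1023 + 1 = 2047
H(12) = 2 * 2047 + 1 = 4095
H(13) = 2 * 4095 + 1 = 8191
H(14) = 2 * 8191 + 1 = 16383
H(15) = 2 * 16383 + 1 = 32767
H(16) = 2 * 32767 + 1 = 65535
H(17) = 2 * 65535 + 1 = 131071
H(18) = 2 * 131071 + 1 = 262143
H(19) = 2 * 262143 + 1 = 524287
H(20) = 2 * 524287 + 1 = 1048575
H(21) = 2 * 1048575 + 1 = 2097151
H(22) = 2 * 2097151 + 1 = 4194303
H(23) = 2 * 4194303 + 1 = 8388607
H(24) = 2 * 8388607 + 1 = 16777215
H(25) = 2 * 16777215 + 1 = 33554431

33554431


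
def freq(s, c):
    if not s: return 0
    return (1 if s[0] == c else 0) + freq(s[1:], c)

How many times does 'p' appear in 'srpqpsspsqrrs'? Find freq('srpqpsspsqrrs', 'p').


s[0]='s' != 'p' -> 0
s[0]='r' != 'p' -> 0
s[0]='p' == 'p' -> 1
s[0]='q' != 'p' -> 0
s[0]='p' == 'p' -> 1
s[0]='s' != 'p' -> 0
s[0]='s' != 'p' -> 0
s[0]='p' == 'p' -> 1
s[0]='s' != 'p' -> 0
s[0]='q' != 'p' -> 0
s[0]='r' != 'p' -> 0
s[0]='r' != 'p' -> 0
s[0]='s' != 'p' -> 0
Sum: 0 + 0 + 1 + 0 + 1 + 0 + 0 + 1 + 0 + 0 + 0 + 0 + 0 = 3

3


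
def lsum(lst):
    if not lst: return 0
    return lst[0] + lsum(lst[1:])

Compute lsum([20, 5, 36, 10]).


lsum([20, 5, 36, 10]) = 20 + lsum([5, 36, 10])
lsum([5, 36, 10]) = 5 + lsum([36, 10])
lsum([36, 10]) = 36 + lsum([10])
lsum([10]) = 10 + lsum([])
lsum([]) = 0  (base case)
Total: 20 + 5 + 36 + 10 + 0 = 71

71


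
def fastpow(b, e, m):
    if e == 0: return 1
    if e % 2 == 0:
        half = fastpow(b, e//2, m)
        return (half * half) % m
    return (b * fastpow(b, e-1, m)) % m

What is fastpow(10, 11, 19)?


fastpow(10, 11, 19): e is odd, compute fastpow(10, 10, 19)
  fastpow(10, 10, 19): e is even, compute fastpow(10, 5, 19)
    fastpow(10, 5, 19): e is odd, compute fastpow(10, 4, 19)
      fastpow(10, 4, 19): e is even, compute fastpow(10, 2, 19)
        fastpow(10, 2, 19): e is even, compute fastpow(10, 1, 19)
          fastpow(10, 1, 19): e is odd, compute fastpow(10, 0, 19)
          fastpow(10, 0, 19) = 1
          (10 * 1) % 19 = 10
        half=10, (10*10) % 19 = 5
      half=5, (5*5) % 19 = 6
    (10 * 6) % 19 = 3
  half=3, (3*3) % 19 = 9
(10 * 9) % 19 = 14

14


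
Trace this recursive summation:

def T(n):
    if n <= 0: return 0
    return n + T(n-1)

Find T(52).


T(52)
= 52 + 51 + 50 + 49 + 48 + 47 + 46 + 45 + 44 + 43 + 42 + 41 + 40 + 39 + 38 + 37 + 36 + 35 + 34 + 33 + 32 + 31 + 30 + 29 + 28 + 27 + 26 + 25 + 24 + 23 + 22 + 21 + 20 + 19 + 18 + 17 + 16 + 15 + 14 + 13 + 12 + 11 + 10 + 9 + 8 + 7 + 6 + 5 + 4 + 3 + 2 + 1 + T(0)
= 52 + 51 + 50 + 49 + 48 + 47 + 46 + 45 + 44 + 43 + 42 + 41 + 40 + 39 + 38 + 37 + 36 + 35 + 34 + 33 + 32 + 31 + 30 + 29 + 28 + 27 + 26 + 25 + 24 + 23 + 22 + 21 + 20 + 19 + 18 + 17 + 16 + 15 + 14 + 13 + 12 + 11 + 10 + 9 + 8 + 7 + 6 + 5 + 4 + 3 + 2 + 1 + 0
= 1378

1378


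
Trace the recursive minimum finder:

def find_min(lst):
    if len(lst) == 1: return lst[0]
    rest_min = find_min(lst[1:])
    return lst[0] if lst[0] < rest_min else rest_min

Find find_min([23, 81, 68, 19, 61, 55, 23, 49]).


find_min([23, 81, 68, 19, 61, 55, 23, 49]): compare 23 with find_min([81, 68, 19, 61, 55, 23, 49])
find_min([81, 68, 19, 61, 55, 23, 49]): compare 81 with find_min([68, 19, 61, 55, 23, 49])
find_min([68, 19, 61, 55, 23, 49]): compare 68 with find_min([19, 61, 55, 23, 49])
find_min([19, 61, 55, 23, 49]): compare 19 with find_min([61, 55, 23, 49])
find_min([61, 55, 23, 49]): compare 61 with find_min([55, 23, 49])
find_min([55, 23, 49]): compare 55 with find_min([23, 49])
find_min([23, 49]): compare 23 with find_min([49])
find_min([49]) = 49  (base case)
Compare 23 with 49 -> 23
Compare 55 with 23 -> 23
Compare 61 with 23 -> 23
Compare 19 with 23 -> 19
Compare 68 with 19 -> 19
Compare 81 with 19 -> 19
Compare 23 with 19 -> 19

19


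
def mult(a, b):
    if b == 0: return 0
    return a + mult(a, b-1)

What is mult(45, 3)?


mult(45, 3) = 45 + mult(45, 2)
mult(45, 2) = 45 + mult(45, 1)
mult(45, 1) = 45 + mult(45, 0)
mult(45, 0) = 0  (base case)
Total: 45 + 45 + 45 + 0 = 135

135


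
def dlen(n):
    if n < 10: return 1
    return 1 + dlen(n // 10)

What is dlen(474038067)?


dlen(474038067) = 1 + dlen(47403806)
dlen(47403806) = 1 + dlen(4740380)
dlen(4740380) = 1 + dlen(474038)
dlen(474038) = 1 + dlen(47403)
dlen(47403) = 1 + dlen(4740)
dlen(4740) = 1 + dlen(474)
dlen(474) = 1 + dlen(47)
dlen(47) = 1 + dlen(4)
dlen(4) = 1  (base case: 4 < 10)
Unwinding: 1 + 1 + 1 + 1 + 1 + 1 + 1 + 1 + 1 = 9

9


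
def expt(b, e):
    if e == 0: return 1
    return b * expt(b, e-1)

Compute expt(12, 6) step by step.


expt(12, 6)
= 12 * expt(12, 5)
= 12 * 12 * expt(12, 4)
= 12 * 12 * 12 * expt(12, 3)
= 12 * 12 * 12 * 12 * expt(12, 2)
= 12 * 12 * 12 * 12 * 12 * expt(12, 1)
= 12 * 12 * 12 * 12 * 12 * 12 * expt(12, 0)
= 12 * 12 * 12 * 12 * 12 * 12 * 1
= 2985984

2985984


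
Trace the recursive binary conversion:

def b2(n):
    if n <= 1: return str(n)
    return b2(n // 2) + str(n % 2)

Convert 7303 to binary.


b2(7303) = b2(3651) + '1'
b2(3651) = b2(1825) + '1'
b2(1825) = b2(912) + '1'
b2(912) = b2(456) + '0'
b2(456) = b2(228) + '0'
b2(228) = b2(114) + '0'
b2(114) = b2(57) + '0'
b2(57) = b2(28) + '1'
b2(28) = b2(14) + '0'
b2(14) = b2(7) + '0'
b2(7) = b2(3) + '1'
b2(3) = b2(1) + '1'
b2(1) = '1'  (base case)
Concatenating: '1' + '1' + '1' + '0' + '0' + '1' + '0' + '0' + '0' + '0' + '1' + '1' + '1' = '1110010000111'

1110010000111


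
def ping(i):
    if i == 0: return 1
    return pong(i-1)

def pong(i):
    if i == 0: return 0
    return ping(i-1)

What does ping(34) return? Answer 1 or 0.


ping(34) = pong(33)
pong(33) = ping(32)
ping(32) = pong(31)
pong(31) = ping(30)
ping(30) = pong(29)
pong(29) = ping(28)
ping(28) = pong(27)
pong(27) = ping(26)
ping(26) = pong(25)
pong(25) = ping(24)
ping(24) = pong(23)
pong(23) = ping(22)
ping(22) = pong(21)
pong(21) = ping(20)
ping(20) = pong(19)
pong(19) = ping(18)
ping(18) = pong(17)
pong(17) = ping(16)
ping(16) = pong(15)
pong(15) = ping(14)
ping(14) = pong(13)
pong(13) = ping(12)
ping(12) = pong(11)
pong(11) = ping(10)
ping(10) = pong(9)
pong(9) = ping(8)
ping(8) = pong(7)
pong(7) = ping(6)
ping(6) = pong(5)
pong(5) = ping(4)
ping(4) = pong(3)
pong(3) = ping(2)
ping(2) = pong(1)
pong(1) = ping(0)
ping(0) = 1  (base case)
Result: 1

1


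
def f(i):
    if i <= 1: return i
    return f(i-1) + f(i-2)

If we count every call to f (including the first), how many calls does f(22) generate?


Let C(n) = total calls for f(n)
C(0) = 1, C(1) = 1
C(2) = 1 + C(1) + C(0) = 1 + 1 + 1 = 3
C(3) = 1 + C(2) + C(1) = 1 + 3 + 1 = 5
C(4) = 1 + C(3) + C(2) = 1 + 5 + 3 = 9
C(5) = 1 + C(4) + C(3) = 1 + 9 + 5 = 15
C(6) = 1 + C(5) + C(4) = 1 + 15 + 9 = 25
C(7) = 1 + C(6) + C(5) = 1 + 25 + 15 = 41
C(8) = 1 + C(7) + C(6) = 1 + 41 + 25 = 67
C(9) = 1 + C(8) + C(7) = 1 + 67 + 41 = 109
C(10) = 1 + C(9) + C(8) = 1 + 109 + 67 = 177
C(11) = 1 + C(10) + C(9) = 1 + 177 + 109 = 287
C(12) = 1 + C(11) + C(10) = 1 + 287 + 177 = 465
C(13) = 1 + C(12) + C(11) = 1 + 465 + 287 = 753
C(14) = 1 + C(13) + C(12) = 1 + 753 + 465 = 1219
C(15) = 1 + C(14) + C(13) = 1 + 1219 + 753 = 1973
C(16) = 1 + C(15) + C(14) = 1 + 1973 + 1219 = 3193
C(17) = 1 + C(16) + C(15) = 1 + 3193 + 1973 = 5167
C(18) = 1 + C(17) + C(16) = 1 + 5167 + 3193 = 8361
C(19) = 1 + C(18) + C(17) = 1 + 8361 + 5167 = 13529
C(20) = 1 + C(19) + C(18) = 1 + 13529 + 8361 = 21891
C(21) = 1 + C(20) + C(19) = 1 + 21891 + 13529 = 35421
C(22) = 1 + C(21) + C(20) = 1 + 35421 + 21891 = 57313

57313


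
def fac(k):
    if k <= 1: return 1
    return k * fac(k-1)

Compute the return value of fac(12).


fac(12)
= 12 * fac(11)
= 12 * 11 * fac(10)
= 12 * 11 * 10 * fac(9)
= 12 * 11 * 10 * 9 * fac(8)
= 12 * 11 * 10 * 9 * 8 * fac(7)
= 12 * 11 * 10 * 9 * 8 * 7 * fac(6)
= 12 * 11 * 10 * 9 * 8 * 7 * 6 * fac(5)
= 12 * 11 * 10 * 9 * 8 * 7 * 6 * 5 * fac(4)
= 12 * 11 * 10 * 9 * 8 * 7 * 6 * 5 * 4 * fac(3)
= 12 * 11 * 10 * 9 * 8 * 7 * 6 * 5 * 4 * 3 * fac(2)
= 12 * 11 * 10 * 9 * 8 * 7 * 6 * 5 * 4 * 3 * 2 * fac(1)
= 12 * 11 * 10 * 9 * 8 * 7 * 6 * 5 * 4 * 3 * 2 * 1
= 479001600

479001600


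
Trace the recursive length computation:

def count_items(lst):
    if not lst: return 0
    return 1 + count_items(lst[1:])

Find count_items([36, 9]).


count_items([36, 9]) = 1 + count_items([9])
count_items([9]) = 1 + count_items([])
count_items([]) = 0  (base case)
Unwinding: 1 + 1 + 0 = 2

2


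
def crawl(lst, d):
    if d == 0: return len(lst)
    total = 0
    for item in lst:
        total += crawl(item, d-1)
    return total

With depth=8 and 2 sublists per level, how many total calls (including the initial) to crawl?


At depth 0 (root): 1 call
At depth 1: each of 1 parents calls crawl on 2 children = 2 calls
At depth 2: each of 2 parents calls crawl on 2 children = 4 calls
At depth 3: each of 4 parents calls crawl on 2 children = 8 calls
At depth 4: each of 8 parents calls crawl on 2 children = 16 calls
At depth 5: each of 16 parents calls crawl on 2 children = 32 calls
At depth 6: each of 32 parents calls crawl on 2 children = 64 calls
At depth 7: each of 64 parents calls crawl on 2 children = 128 calls
At depth 8: each of 128 parents calls crawl on 2 children = 256 calls
Total: 1 + 2 + 4 + 8 + 16 + 32 + 64 + 128 + 256 = 511

511


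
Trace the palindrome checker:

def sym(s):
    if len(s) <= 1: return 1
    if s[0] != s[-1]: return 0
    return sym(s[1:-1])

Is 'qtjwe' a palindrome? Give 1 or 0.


sym('qtjwe'): s[0]='q' != s[-1]='e' -> return 0
Result: 0 (not a palindrome)

0


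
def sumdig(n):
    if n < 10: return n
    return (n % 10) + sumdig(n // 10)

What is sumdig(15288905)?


sumdig(15288905) = 5 + sumdig(1528890)
sumdig(1528890) = 0 + sumdig(152889)
sumdig(152889) = 9 + sumdig(15288)
sumdig(15288) = 8 + sumdig(1528)
sumdig(1528) = 8 + sumdig(152)
sumdig(152) = 2 + sumdig(15)
sumdig(15) = 5 + sumdig(1)
sumdig(1) = 1  (base case)
Total: 5 + 0 + 9 + 8 + 8 + 2 + 5 + 1 = 38

38


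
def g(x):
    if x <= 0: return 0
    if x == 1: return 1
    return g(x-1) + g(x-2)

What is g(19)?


Computing g(19) bottom-up:
g(0) = 0
g(1) = 1
g(2) = g(1) + g(0) = 1 + 0 = 1
g(3) = g(2) + g(1) = 1 + 1 = 2
g(4) = g(3) + g(2) = 2 + 1 = 3
g(5) = g(4) + g(3) = 3 + 2 = 5
g(6) = g(5) + g(4) = 5 + 3 = 8
g(7) = g(6) + g(5) = 8 + 5 = 13
g(8) = g(7) + g(6) = 13 + 8 = 21
g(9) = g(8) + g(7) = 21 + 13 = 34
g(10) = g(9) + g(8) = 34 + 21 = 55
g(11) = g(10) + g(9) = 55 + 34 = 89
g(12) = g(11) + g(10) = 89 + 55 = 144
g(13) = g(12) + g(11) = 144 + 89 = 233
g(14) = g(13) + g(12) = 233 + 144 = 377
g(15) = g(14) + g(13) = 377 + 233 = 610
g(16) = g(15) + g(14) = 610 + 377 = 987
g(17) = g(16) + g(15) = 987 + 610 = 1597
g(18) = g(17) + g(16) = 1597 + 987 = 2584
g(19) = g(18) + g(17) = 2584 + 1597 = 4181

4181


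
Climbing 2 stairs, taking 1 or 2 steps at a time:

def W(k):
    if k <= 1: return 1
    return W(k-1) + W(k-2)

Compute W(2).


Building up from base cases:
W(0) = 1
W(1) = 1
W(2) = W(1) + W(0) = 1 + 1 = 2

2


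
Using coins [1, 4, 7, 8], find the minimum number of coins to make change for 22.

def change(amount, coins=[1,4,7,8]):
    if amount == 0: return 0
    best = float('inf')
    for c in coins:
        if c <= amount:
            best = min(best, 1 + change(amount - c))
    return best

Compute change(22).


Building up with DP:
change(0) = 0
change(1) = min(1+change(0)=1+0=1) = 1
change(2) = min(1+change(1)=1+1=2) = 2
change(3) = min(1+change(2)=1+2=3) = 3
change(4) = min(1+change(3)=1+3=4, 1+change(0)=1+0=1) = 1
change(5) = min(1+change(4)=1+1=2, 1+change(1)=1+1=2) = 2
change(6) = min(1+change(5)=1+2=3, 1+change(2)=1+2=3) = 3
change(7) = min(1+change(6)=1+3=4, 1+change(3)=1+3=4, 1+change(0)=1+0=1) = 1
change(8) = min(1+change(7)=1+1=2, 1+change(4)=1+1=2, 1+change(1)=1+1=2, 1+change(0)=1+0=1) = 1
change(9) = min(1+change(8)=1+1=2, 1+change(5)=1+2=3, 1+change(2)=1+2=3, 1+change(1)=1+1=2) = 2
change(10) = min(1+change(9)=1+2=3, 1+change(6)=1+3=4, 1+change(3)=1+3=4, 1+change(2)=1+2=3) = 3
change(11) = min(1+change(10)=1+3=4, 1+change(7)=1+1=2, 1+change(4)=1+1=2, 1+change(3)=1+3=4) = 2
change(12) = min(1+change(11)=1+2=3, 1+change(8)=1+1=2, 1+change(5)=1+2=3, 1+change(4)=1+1=2) = 2
change(13) = min(1+change(12)=1+2=3, 1+change(9)=1+2=3, 1+change(6)=1+3=4, 1+change(5)=1+2=3) = 3
change(14) = min(1+change(13)=1+3=4, 1+change(10)=1+3=4, 1+change(7)=1+1=2, 1+change(6)=1+3=4) = 2
change(15) = min(1+change(14)=1+2=3, 1+change(11)=1+2=3, 1+change(8)=1+1=2, 1+change(7)=1+1=2) = 2
change(16) = min(1+change(15)=1+2=3, 1+change(12)=1+2=3, 1+change(9)=1+2=3, 1+change(8)=1+1=2) = 2
change(17) = min(1+change(16)=1+2=3, 1+change(13)=1+3=4, 1+change(10)=1+3=4, 1+change(9)=1+2=3) = 3
change(18) = min(1+change(17)=1+3=4, 1+change(14)=1+2=3, 1+change(11)=1+2=3, 1+change(10)=1+3=4) = 3
change(19) = min(1+change(18)=1+3=4, 1+change(15)=1+2=3, 1+change(12)=1+2=3, 1+change(11)=1+2=3) = 3
change(20) = min(1+change(19)=1+3=4, 1+change(16)=1+2=3, 1+change(13)=1+3=4, 1+change(12)=1+2=3) = 3
change(21) = min(1+change(20)=1+3=4, 1+change(17)=1+3=4, 1+change(14)=1+2=3, 1+change(13)=1+3=4) = 3
change(22) = min(1+change(21)=1+3=4, 1+change(18)=1+3=4, 1+change(15)=1+2=3, 1+change(14)=1+2=3) = 3

3


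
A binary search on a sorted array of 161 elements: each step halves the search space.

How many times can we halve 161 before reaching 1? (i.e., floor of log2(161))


161 / 2 = 80
80 / 2 = 40
40 / 2 = 20
20 / 2 = 10
10 / 2 = 5
5 / 2 = 2
2 / 2 = 1
Reached 1 after 7 halvings

7


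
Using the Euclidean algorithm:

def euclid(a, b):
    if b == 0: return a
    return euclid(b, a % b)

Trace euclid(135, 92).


euclid(135, 92) = euclid(92, 43)
euclid(92, 43) = euclid(43, 6)
euclid(43, 6) = euclid(6, 1)
euclid(6, 1) = euclid(1, 0)
euclid(1, 0) = 1  (base case)

1


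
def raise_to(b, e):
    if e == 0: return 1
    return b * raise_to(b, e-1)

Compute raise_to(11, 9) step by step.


raise_to(11, 9)
= 11 * raise_to(11, 8)
= 11 * 11 * raise_to(11, 7)
= 11 * 11 * 11 * raise_to(11, 6)
= 11 * 11 * 11 * 11 * raise_to(11, 5)
= 11 * 11 * 11 * 11 * 11 * raise_to(11, 4)
= 11 * 11 * 11 * 11 * 11 * 11 * raise_to(11, 3)
= 11 * 11 * 11 * 11 * 11 * 11 * 11 * raise_to(11, 2)
= 11 * 11 * 11 * 11 * 11 * 11 * 11 * 11 * raise_to(11, 1)
= 11 * 11 * 11 * 11 * 11 * 11 * 11 * 11 * 11 * raise_to(11, 0)
= 11 * 11 * 11 * 11 * 11 * 11 * 11 * 11 * 11 * 1
= 2357947691

2357947691


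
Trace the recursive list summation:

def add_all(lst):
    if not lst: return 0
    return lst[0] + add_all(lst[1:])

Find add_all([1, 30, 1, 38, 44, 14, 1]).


add_all([1, 30, 1, 38, 44, 14, 1]) = 1 + add_all([30, 1, 38, 44, 14, 1])
add_all([30, 1, 38, 44, 14, 1]) = 30 + add_all([1, 38, 44, 14, 1])
add_all([1, 38, 44, 14, 1]) = 1 + add_all([38, 44, 14, 1])
add_all([38, 44, 14, 1]) = 38 + add_all([44, 14, 1])
add_all([44, 14, 1]) = 44 + add_all([14, 1])
add_all([14, 1]) = 14 + add_all([1])
add_all([1]) = 1 + add_all([])
add_all([]) = 0  (base case)
Total: 1 + 30 + 1 + 38 + 44 + 14 + 1 + 0 = 129

129


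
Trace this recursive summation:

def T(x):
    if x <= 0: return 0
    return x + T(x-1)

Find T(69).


T(69)
= 69 + 68 + 67 + 66 + 65 + 64 + 63 + 62 + 61 + 60 + 59 + 58 + 57 + 56 + 55 + 54 + 53 + 52 + 51 + 50 + 49 + 48 + 47 + 46 + 45 + 44 + 43 + 42 + 41 + 40 + 39 + 38 + 37 + 36 + 35 + 34 + 33 + 32 + 31 + 30 + 29 + 28 + 27 + 26 + 25 + 24 + 23 + 22 + 21 + 20 + 19 + 18 + 17 + 16 + 15 + 14 + 13 + 12 + 11 + 10 + 9 + 8 + 7 + 6 + 5 + 4 + 3 + 2 + 1 + T(0)
= 69 + 68 + 67 + 66 + 65 + 64 + 63 + 62 + 61 + 60 + 59 + 58 + 57 + 56 + 55 + 54 + 53 + 52 + 51 + 50 + 49 + 48 + 47 + 46 + 45 + 44 + 43 + 42 + 41 + 40 + 39 + 38 + 37 + 36 + 35 + 34 + 33 + 32 + 31 + 30 + 29 + 28 + 27 + 26 + 25 + 24 + 23 + 22 + 21 + 20 + 19 + 18 + 17 + 16 + 15 + 14 + 13 + 12 + 11 + 10 + 9 + 8 + 7 + 6 + 5 + 4 + 3 + 2 + 1 + 0
= 2415

2415


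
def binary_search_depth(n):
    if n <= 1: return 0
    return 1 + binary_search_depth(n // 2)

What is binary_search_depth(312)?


312 / 2 = 156
156 / 2 = 78
78 / 2 = 39
39 / 2 = 19
19 / 2 = 9
9 / 2 = 4
4 / 2 = 2
2 / 2 = 1
Reached 1 after 8 halvings

8


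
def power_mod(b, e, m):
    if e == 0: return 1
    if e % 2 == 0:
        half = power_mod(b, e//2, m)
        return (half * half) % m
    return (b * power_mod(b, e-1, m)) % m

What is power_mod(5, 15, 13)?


power_mod(5, 15, 13): e is odd, compute power_mod(5, 14, 13)
  power_mod(5, 14, 13): e is even, compute power_mod(5, 7, 13)
    power_mod(5, 7, 13): e is odd, compute power_mod(5, 6, 13)
      power_mod(5, 6, 13): e is even, compute power_mod(5, 3, 13)
        power_mod(5, 3, 13): e is odd, compute power_mod(5, 2, 13)
          power_mod(5, 2, 13): e is even, compute power_mod(5, 1, 13)
          power_mod(5, 1, 13): e is odd, compute power_mod(5, 0, 13)
          power_mod(5, 0, 13) = 1
          (5 * 1) % 13 = 5
          half=5, (5*5) % 13 = 12
        (5 * 12) % 13 = 8
      half=8, (8*8) % 13 = 12
    (5 * 12) % 13 = 8
  half=8, (8*8) % 13 = 12
(5 * 12) % 13 = 8

8
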